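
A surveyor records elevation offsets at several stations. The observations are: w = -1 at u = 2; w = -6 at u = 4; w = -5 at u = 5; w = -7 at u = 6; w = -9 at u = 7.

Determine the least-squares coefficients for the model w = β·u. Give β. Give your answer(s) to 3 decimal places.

β = -1.200

Sums needed: Σu·u = 130.
For Mᵀw: Σu·w = -156.
Hence β = -156 / 130 ≈ -1.2.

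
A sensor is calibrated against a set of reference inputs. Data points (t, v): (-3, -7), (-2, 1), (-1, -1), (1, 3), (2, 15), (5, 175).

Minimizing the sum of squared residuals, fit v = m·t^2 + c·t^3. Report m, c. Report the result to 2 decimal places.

With design matrix X, XᵀX = [[740, 2882]; [2882, 16484]] and Xᵀv = [4378, 22180]ᵀ.
Δ = 740·16484 − 2882² = 3892236.
m = (4378·16484 − 2882·22180)/3892236 = 687016/324353; c = (740·22180 − 2882·4378)/3892236 = 316317/324353.

m = 2.12, c = 0.98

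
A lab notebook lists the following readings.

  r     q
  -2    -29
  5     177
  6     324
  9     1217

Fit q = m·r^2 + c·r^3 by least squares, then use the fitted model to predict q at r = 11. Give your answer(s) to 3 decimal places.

With design matrix X, XᵀX = [[8498, 69918]; [69918, 593786]] and Xᵀq = [114550, 979534]ᵀ.
Eliminating c: 593786·(row 1) − 69918·(row 2) gives 157466704·m = 593786·114550 − 69918·979534 = -468871912, so m = -58608989/19683338.
Then c = (979534 − 69918·(-58608989/19683338))/593786 = 39371629/19683338.
At r = 11: q̂ = (-58608989/19683338)·(121) + (39371629/19683338)·(1331) = 22655975265/9841669.

q̂ = 2302.046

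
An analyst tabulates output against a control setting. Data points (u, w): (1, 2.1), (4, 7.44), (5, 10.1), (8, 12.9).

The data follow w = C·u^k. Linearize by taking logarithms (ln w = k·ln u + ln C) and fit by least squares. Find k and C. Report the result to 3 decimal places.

Linearized form: ln w = k·ln u + ln C. From the 4 transformed points,
Σln u = 5.0752, Σ(ln u)² = 8.8362, Σln w = 7.6186, Σln u·ln w = 11.8216.
Equations: 8.8362·k + 5.0752·ln C = 11.8216;  5.0752·k + 4·ln C = 7.6186.
Solving (det = 9.5873): k = 0.89919, ln C = 0.76376, so C = exp(0.76376) = 2.14632.

k = 0.899, C = 2.146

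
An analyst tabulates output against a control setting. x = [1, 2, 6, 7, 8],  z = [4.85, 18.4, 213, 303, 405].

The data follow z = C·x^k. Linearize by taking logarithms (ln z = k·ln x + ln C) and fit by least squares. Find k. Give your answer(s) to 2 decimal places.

Taking logs, ln z = k·ln x + ln C, so regress ln z on ln x.
Σln x = 6.5103, Σ(ln x)² = 11.8015, Σln z = 21.5702, Σln x·ln z = 35.2280.
Equations: 11.8015·k + 6.5103·ln C = 35.2280;  6.5103·k + 5·ln C = 21.5702.
Solving (det = 16.6240): k = 2.14822, ln C = 1.51696.

k = 2.15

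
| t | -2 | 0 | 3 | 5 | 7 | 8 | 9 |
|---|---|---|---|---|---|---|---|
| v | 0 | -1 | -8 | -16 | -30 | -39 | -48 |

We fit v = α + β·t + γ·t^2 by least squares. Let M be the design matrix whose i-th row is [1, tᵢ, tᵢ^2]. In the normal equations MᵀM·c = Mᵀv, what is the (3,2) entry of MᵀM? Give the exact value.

1728

Row 3 ↔ basis t^2, column 2 ↔ basis t, so (MᵀM)_{3,2} = Σᵢ (t^2)·(t) = (4)·(-2) + (0)·(0) + (9)·(3) + (25)·(5) + (49)·(7) + (64)·(8) + (81)·(9) = 1728.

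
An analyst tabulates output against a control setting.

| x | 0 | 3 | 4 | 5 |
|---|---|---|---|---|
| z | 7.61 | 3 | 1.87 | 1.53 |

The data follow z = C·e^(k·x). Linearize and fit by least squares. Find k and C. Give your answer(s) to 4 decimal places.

With ln zᵢ as the transformed response and xᵢ as the regressor:
Σx = 12.0000, Σ(x)² = 50.0000, Σln z = 4.1793, Σx·ln z = 7.9259.
Normal system: [[50.0000, 12.0000]; [12.0000, 4]]·[k, ln C]ᵀ = [7.9259, 4.1793]ᵀ.
Solving (det = 56.0000): k = -0.32942, ln C = 2.03309, so C = exp(2.03309) = 7.63764.

k = -0.3294, C = 7.6376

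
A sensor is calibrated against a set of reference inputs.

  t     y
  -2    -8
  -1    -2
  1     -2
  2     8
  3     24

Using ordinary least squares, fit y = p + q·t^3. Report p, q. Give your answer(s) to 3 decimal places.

p = -1.058, q = 0.937

Compute the Gram sums: Σ1 = 5, Σt^3 = 27, Σt^3·t^3 = 859.
And Σy = 20, Σt^3·y = 776.
So AᵀA·[p, q]ᵀ = Aᵀy: [[5, 27]; [27, 859]]·[p, q]ᵀ = [20, 776]ᵀ.
Eliminating q: 859·(row 1) − 27·(row 2) gives 3566·p = 859·20 − 27·776 = -3772, so p = -1886/1783.
Then q = (776 − 27·(-1886/1783))/859 = 1670/1783.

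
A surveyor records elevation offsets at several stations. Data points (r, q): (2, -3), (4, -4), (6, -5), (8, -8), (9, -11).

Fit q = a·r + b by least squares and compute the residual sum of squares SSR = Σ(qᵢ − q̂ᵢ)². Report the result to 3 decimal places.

From the data, Σr·r = 201, Σr = 29, Σ1 = 5.
Moment sums: Σr·q = -215, Σq = -31.
Normal equations: [[201, 29]; [29, 5]]·[a, b]ᵀ = [-215, -31]ᵀ.
Δ = 201·5 − 29² = 164.
a = ((-215)·5 − 29·(-31))/164 = -44/41; b = (201·(-31) − 29·(-215))/164 = 1/41.
Residuals: -36/41, 11/41, 58/41, 23/41, -56/41; SSR = 206/41.

SSR = 5.024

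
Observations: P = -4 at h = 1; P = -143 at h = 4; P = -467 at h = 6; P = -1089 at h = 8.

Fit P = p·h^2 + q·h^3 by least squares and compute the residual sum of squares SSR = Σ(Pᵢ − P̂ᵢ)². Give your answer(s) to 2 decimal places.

Setting ∂/∂p … = 0 gives: 5649·p + 41569·q = -88800;  41569·p + 312897·q = -667596.
(Σh^2·h^2 = 5649, Σh^2·h^3 = 41569, Σh^3·h^3 = 312897, Σh^2·P = -88800, Σh^3·P = -667596.)
Eliminating q: 312897·(row 1) − 41569·(row 2) gives 39573392·p = 312897·(-88800) − 41569·(-667596) = -33955476, so p = -8488869/9893348.
Then q = ((-667596) − 41569·(-8488869/9893348))/312897 = -19980651/9893348.
Residuals: -2775968/2473337, -41299/2473337, 306596/2473337, -118761/2473337; SSR = 3160026/2473337.

SSR = 1.28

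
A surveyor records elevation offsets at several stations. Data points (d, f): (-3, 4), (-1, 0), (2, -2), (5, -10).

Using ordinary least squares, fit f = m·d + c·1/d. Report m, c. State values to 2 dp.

m = -1.94, c = 2.46

Compute the Gram sums: Σd·d = 39, Σd·1/d = 4, Σ1/d·1/d = 1261/900.
Right-hand side: Σd·f = -66, Σ1/d·f = -13/3.
Normal equations: [[39, 4]; [4, 1261/900]]·[m, c]ᵀ = [-66, -13/3]ᵀ.
det = 39·(1261/900) − 4² = 11593/300.
m = ((-66)·(1261/900) − 4·(-13/3))/(11593/300) = -22542/11593; c = (39·(-13/3) − 4·(-66))/(11593/300) = 28500/11593.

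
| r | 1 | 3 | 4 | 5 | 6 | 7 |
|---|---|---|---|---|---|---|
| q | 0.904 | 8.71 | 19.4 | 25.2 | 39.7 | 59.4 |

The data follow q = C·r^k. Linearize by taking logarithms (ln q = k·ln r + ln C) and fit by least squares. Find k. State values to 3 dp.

k = 2.131

With ln qᵢ as the transformed response and ln rᵢ as the regressor:
Over the data: Σln r = 7.8320, Σ(ln r)² = 12.7160, Σln q = 16.0213, Σln r·ln q = 26.2258.
Normal system: [[12.7160, 7.8320]; [7.8320, 6]]·[k, ln C]ᵀ = [26.2258, 16.0213]ᵀ.
Solving (det = 14.9557): k = 2.13136, ln C = -0.11192.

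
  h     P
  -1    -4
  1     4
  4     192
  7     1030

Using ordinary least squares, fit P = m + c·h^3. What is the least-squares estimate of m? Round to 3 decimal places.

Entries of XᵀX: Σ1 = 4, Σh^3 = 407, Σh^3·h^3 = 121747.
Moment sums: ΣP = 1222, Σh^3·P = 365586.
XᵀX·[m, c]ᵀ = XᵀP becomes [[4, 407]; [407, 121747]]·[m, c]ᵀ = [1222, 365586]ᵀ.
det = 4·121747 − 407² = 321339.
m = (1222·121747 − 407·365586)/321339 = -18668/321339; c = (4·365586 − 407·1222)/321339 = 964990/321339.

m = -0.058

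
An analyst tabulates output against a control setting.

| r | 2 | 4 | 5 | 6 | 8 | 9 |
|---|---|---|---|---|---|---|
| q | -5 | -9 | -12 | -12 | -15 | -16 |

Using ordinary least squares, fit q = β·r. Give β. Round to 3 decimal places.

β = -1.956

Entries of MᵀM: Σr·r = 226.
Moment sums: Σr·q = -442.
MᵀM·[β]ᵀ = Mᵀq becomes [[226]]·[β]ᵀ = [-442]ᵀ.
β = (-442)/226 = -1.95575.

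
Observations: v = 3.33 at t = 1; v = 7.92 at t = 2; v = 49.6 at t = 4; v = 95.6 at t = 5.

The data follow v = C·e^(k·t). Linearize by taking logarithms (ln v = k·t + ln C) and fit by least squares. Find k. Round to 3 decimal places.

k = 0.855

Let Y = ln v. Fitting Y = k·t + ln C by least squares:
Sums: Σt = 12.0000, Σ(t)² = 46.0000, Σln v = 11.7365, Σt·ln v = 43.7586.
Normal system: [[46.0000, 12.0000]; [12.0000, 4]]·[k, ln C]ᵀ = [43.7586, 11.7365]ᵀ.
Solving (det = 40.0000): k = 0.85490, ln C = 0.36943.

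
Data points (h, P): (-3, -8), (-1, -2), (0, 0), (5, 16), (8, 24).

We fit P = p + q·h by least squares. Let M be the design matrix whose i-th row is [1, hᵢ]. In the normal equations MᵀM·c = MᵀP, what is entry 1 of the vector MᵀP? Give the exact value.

Entry 1 ↔ basis 1, so (MᵀP)_{1} = Σᵢ Pᵢ = (1)·(-8) + (1)·(-2) + (1)·(0) + (1)·(16) + (1)·(24) = 30.

30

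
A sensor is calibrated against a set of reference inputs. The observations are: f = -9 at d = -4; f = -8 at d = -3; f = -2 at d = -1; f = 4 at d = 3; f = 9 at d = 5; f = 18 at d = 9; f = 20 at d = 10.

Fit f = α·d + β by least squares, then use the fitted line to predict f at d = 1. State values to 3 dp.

f̂ = 1.005

Forming AᵀA = [[241, 19]; [19, 7]] and Aᵀf = [481, 32]ᵀ gives AᵀA·[α, β]ᵀ = Aᵀf.
Δ = 241·7 − 19² = 1326.
α = (481·7 − 19·32)/1326 = 2759/1326; β = (241·32 − 19·481)/1326 = -1427/1326.
At d = 1: f̂ = (2759/1326)·(1) + (-1427/1326)·(1) = 222/221.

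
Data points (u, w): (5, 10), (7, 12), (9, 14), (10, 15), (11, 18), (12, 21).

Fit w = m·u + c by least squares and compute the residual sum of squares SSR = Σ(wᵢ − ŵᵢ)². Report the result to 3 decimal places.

The normal system AᵀA·[m, c]ᵀ = Aᵀw is [[520, 54]; [54, 6]]·[m, c]ᵀ = [860, 90]ᵀ.
Eliminating c: 6·(row 1) − 54·(row 2) gives 204·m = 6·860 − 54·90 = 300, so m = 25/17.
Then c = (90 − 54·(25/17))/6 = 30/17.
Residuals: 15/17, -1/17, -1, -25/17, 1/17, 27/17; SSR = 110/17.

SSR = 6.471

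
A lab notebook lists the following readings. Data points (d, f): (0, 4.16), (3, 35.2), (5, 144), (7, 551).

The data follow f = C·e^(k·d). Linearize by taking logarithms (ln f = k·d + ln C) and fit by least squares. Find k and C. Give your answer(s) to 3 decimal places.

Let Y = ln f. Fitting Y = k·d + ln C by least squares:
Σd = 15.0000, Σ(d)² = 83.0000, Σln f = 16.2681, Σd·ln f = 79.7143.
Equations: 83.0000·k + 15.0000·ln C = 79.7143;  15.0000·k + 4·ln C = 16.2681.
Δ = 83.0000·4 − (15.0000)² = 107.0000; k = (79.7143·4 − 15.0000·16.2681)/107.0000 = 0.69940, ln C = (83.0000·16.2681 − 15.0000·79.7143)/107.0000 = 1.44428, so C = exp(1.44428) = 4.23879.

k = 0.699, C = 4.239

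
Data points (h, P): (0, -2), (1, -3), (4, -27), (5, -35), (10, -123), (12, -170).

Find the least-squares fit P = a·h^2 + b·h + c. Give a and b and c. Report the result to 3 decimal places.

a = -1.005, b = -2.044, c = -1.172

Forming AᵀA = [[31618, 2918, 286]; [2918, 286, 32]; [286, 32, 6]] and AᵀP = [-38090, -3556, -360]ᵀ gives AᵀA·[a, b, c]ᵀ = AᵀP.
Row-reducing yields a = -33881/33697, b = -68873/33697, c = -39503/33697.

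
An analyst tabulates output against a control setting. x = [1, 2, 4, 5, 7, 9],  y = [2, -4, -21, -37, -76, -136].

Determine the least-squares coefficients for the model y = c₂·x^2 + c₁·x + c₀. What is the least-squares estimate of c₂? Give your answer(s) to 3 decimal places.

c₂ = -1.939

From the data, Σx^2·x^2 = 9860, Σx^2·x = 1270, Σx^2 = 176, Σx·x = 176, Σx = 28, Σ1 = 6.
For Aᵀy: Σx^2·y = -16015, Σx·y = -2031, Σy = -272.
So AᵀA·[c₂, c₁, c₀]ᵀ = Aᵀy: [[9860, 1270, 176]; [1270, 176, 28]; [176, 28, 6]]·[c₂, c₁, c₀]ᵀ = [-16015, -2031, -272]ᵀ.
Inverting the 3×3 Gram matrix, [c₂, c₁, c₀]ᵀ = [-33869/17466, 41749/17466, 1145/2911]ᵀ.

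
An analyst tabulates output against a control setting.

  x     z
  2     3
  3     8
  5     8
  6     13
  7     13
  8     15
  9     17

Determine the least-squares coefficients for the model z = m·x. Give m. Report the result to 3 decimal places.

m = 1.910

Normal-equation sums: Σx·x = 268.
Moment sums: Σx·z = 512.
MᵀM·[m]ᵀ = Mᵀz becomes [[268]]·[m]ᵀ = [512]ᵀ.
m = 512/268 = 1.91045.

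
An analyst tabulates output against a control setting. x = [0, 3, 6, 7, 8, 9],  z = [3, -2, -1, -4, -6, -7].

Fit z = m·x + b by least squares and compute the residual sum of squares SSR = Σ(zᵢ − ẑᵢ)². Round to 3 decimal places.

With design matrix A, AᵀA = [[239, 33]; [33, 6]] and Aᵀz = [-151, -17]ᵀ.
Eliminating b: 6·(row 1) − 33·(row 2) gives 345·m = 6·(-151) − 33·(-17) = -345, so m = -1.
Then b = ((-17) − 33·(-1))/6 = 8/3.
Residuals: 1/3, -5/3, 7/3, 1/3, -2/3, -2/3; SSR = 28/3.

SSR = 9.333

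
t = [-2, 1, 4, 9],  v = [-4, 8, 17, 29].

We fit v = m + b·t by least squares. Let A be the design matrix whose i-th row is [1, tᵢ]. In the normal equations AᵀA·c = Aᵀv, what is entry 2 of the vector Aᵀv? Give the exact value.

Entry 2 ↔ basis t, so (Aᵀv)_{2} = Σᵢ (t)·vᵢ = (-2)·(-4) + (1)·(8) + (4)·(17) + (9)·(29) = 345.

345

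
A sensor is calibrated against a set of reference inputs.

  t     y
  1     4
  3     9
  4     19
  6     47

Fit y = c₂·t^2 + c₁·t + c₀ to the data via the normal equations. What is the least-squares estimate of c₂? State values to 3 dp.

c₂ = 1.917

Normal-equation sums: Σt^2·t^2 = 1634, Σt^2·t = 308, Σt^2 = 62, Σt·t = 62, Σt = 14, Σ1 = 4.
And Σt^2·y = 2081, Σt·y = 389, Σy = 79.
Normal equations: [[1634, 308, 62]; [308, 62, 14]; [62, 14, 4]]·[c₂, c₁, c₀]ᵀ = [2081, 389, 79]ᵀ.
Inverting the 3×3 Gram matrix, [c₂, c₁, c₀]ᵀ = [23/12, -743/156, 349/52]ᵀ.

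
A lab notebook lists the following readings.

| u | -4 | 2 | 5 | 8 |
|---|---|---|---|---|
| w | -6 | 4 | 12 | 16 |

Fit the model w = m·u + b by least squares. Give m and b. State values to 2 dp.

MᵀM·[m, b]ᵀ = Mᵀw reads: 109·m + 11·b = 220;  11·m + 4·b = 26.
det = 109·4 − 11² = 315.
m = (220·4 − 11·26)/315 = 66/35; b = (109·26 − 11·220)/315 = 46/35.

m = 1.89, b = 1.31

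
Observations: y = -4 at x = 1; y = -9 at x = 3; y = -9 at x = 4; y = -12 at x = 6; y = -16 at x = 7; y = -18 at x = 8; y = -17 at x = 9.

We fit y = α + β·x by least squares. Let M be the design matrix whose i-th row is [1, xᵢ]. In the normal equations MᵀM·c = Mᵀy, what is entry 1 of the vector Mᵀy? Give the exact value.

-85

Entry 1 ↔ basis 1, so (Mᵀy)_{1} = Σᵢ yᵢ = (1)·(-4) + (1)·(-9) + (1)·(-9) + (1)·(-12) + (1)·(-16) + (1)·(-18) + (1)·(-17) = -85.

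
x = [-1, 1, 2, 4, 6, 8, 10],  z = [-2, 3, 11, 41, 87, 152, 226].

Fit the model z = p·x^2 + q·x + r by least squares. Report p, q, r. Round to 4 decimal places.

p = 2.0141, q = 2.7814, r = -1.7971

MᵀM·[p, q, r]ᵀ = Mᵀz reads: 15666·p + 1800·q + 222·r = 36161;  1800·p + 222·q + 30·r = 4189;  222·p + 30·q + 7·r = 518.
(Σx^2·x^2 = 15666, Σx^2·x = 1800, Σx^2 = 222, Σx·x = 222, Σx = 30, Σ1 = 7, Σx^2·z = 36161, Σx·z = 4189, Σz = 518.)
Row-reducing yields p = 201587/100086, q = 278377/100086, r = -29978/16681.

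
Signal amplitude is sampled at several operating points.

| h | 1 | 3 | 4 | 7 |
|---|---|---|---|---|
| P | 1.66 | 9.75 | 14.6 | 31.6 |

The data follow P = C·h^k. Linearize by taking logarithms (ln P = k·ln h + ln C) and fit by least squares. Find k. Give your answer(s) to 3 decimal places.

Taking logs, ln P = k·ln h + ln C, so regress ln P on ln h.
Σln h = 4.4308, Σ(ln h)² = 6.9153, Σln P = 8.9183, Σln h·ln P = 12.9381.
Equations: 6.9153·k + 4.4308·ln C = 12.9381;  4.4308·k + 4·ln C = 8.9183.
Δ = 6.9153·4 − (4.4308)² = 8.0292; k = (12.9381·4 − 4.4308·8.9183)/8.0292 = 1.52407, ln C = (6.9153·8.9183 − 4.4308·12.9381)/8.0292 = 0.54135.

k = 1.524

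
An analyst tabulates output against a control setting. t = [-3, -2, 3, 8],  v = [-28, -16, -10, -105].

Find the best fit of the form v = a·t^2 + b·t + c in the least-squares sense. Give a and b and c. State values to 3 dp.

AᵀA·[a, b, c]ᵀ = Aᵀv reads: 4274·a + 504·b + 86·c = -7126;  504·a + 86·b + 6·c = -754;  86·a + 6·b + 4·c = -159.
Inverting the 3×3 Gram matrix, [a, b, c]ᵀ = [-18433/9220, 5609/1844, -12253/9220]ᵀ.

a = -1.999, b = 3.042, c = -1.329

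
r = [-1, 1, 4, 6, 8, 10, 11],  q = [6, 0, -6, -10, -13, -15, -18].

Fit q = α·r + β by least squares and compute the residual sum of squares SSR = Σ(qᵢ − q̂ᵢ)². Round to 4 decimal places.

SSR = 7.3756

The normal system MᵀM·[α, β]ᵀ = Mᵀq is [[339, 39]; [39, 7]]·[α, β]ᵀ = [-542, -56]ᵀ.
Eliminating β: 7·(row 1) − 39·(row 2) gives 852·α = 7·(-542) − 39·(-56) = -1610, so α = -805/426.
Then β = ((-56) − 39·(-805/426))/7 = 359/142.
Residuals: 337/213, -136/213, -413/426, -169/142, -175/426, 583/426, 55/213; SSR = 1571/213.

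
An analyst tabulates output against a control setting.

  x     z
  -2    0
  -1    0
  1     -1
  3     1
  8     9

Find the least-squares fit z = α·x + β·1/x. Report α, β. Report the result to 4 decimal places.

α = 1.0665, β = -2.0508

The normal system MᵀM·[α, β]ᵀ = Mᵀz is [[79, 5]; [5, 1369/576]]·[α, β]ᵀ = [74, 11/24]ᵀ.
Determinant 79·(1369/576) − 5² = 93751/576.
α = (74·(1369/576) − 5·(11/24))/(93751/576) = 99986/93751; β = (79·(11/24) − 5·74)/(93751/576) = -192264/93751.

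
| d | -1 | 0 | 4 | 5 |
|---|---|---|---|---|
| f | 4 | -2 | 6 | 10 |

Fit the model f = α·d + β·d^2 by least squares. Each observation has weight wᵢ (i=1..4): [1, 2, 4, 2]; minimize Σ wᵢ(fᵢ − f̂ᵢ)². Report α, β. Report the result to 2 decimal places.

With design matrix M, MᵀWM = [[115, 505]; [505, 2275]] and MᵀWf = [192, 888]ᵀ.
Eliminating β: 2275·(row 1) − 505·(row 2) gives 6600·α = 2275·192 − 505·888 = -11640, so α = -97/55.
Then β = (888 − 505·(-97/55))/2275 = 43/55.

α = -1.76, β = 0.78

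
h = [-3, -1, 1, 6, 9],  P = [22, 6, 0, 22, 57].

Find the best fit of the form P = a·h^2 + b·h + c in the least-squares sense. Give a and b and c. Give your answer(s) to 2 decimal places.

Entries of MᵀM: Σh^2·h^2 = 7940, Σh^2·h = 918, Σh^2 = 128, Σh·h = 128, Σh = 12, Σ1 = 5.
Right-hand side: Σh^2·P = 5613, Σh·P = 573, ΣP = 107.
Normal equations: [[7940, 918, 128]; [918, 128, 12]; [128, 12, 5]]·[a, b, c]ᵀ = [5613, 573, 107]ᵀ.
Inverting the 3×3 Gram matrix, [a, b, c]ᵀ = [229865/223782, -234011/74594, 294635/111891]ᵀ.

a = 1.03, b = -3.14, c = 2.63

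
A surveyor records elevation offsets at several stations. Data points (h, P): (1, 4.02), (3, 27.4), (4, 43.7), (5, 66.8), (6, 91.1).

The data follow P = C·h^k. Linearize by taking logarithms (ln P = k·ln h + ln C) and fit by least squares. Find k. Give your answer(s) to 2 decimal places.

k = 1.74

Taking logs, ln P = k·ln h + ln C, so regress ln P on ln h.
XᵀX = [[8.9295, 5.8861]; [5.8861, 5]], rhs = [23.7202, 17.1928]ᵀ  (here Σln h = 5.8861, Σ(ln h)² = 8.9295, Σln P = 17.1928, Σln h·ln P = 23.7202).
Slope k = (n·Σln h·ln P − Σln h·Σln P)/(n·Σ(ln h)² − (Σln h)²) = (5·23.7202 − 5.8861·17.1928)/10.0010 = 1.74006; ln C = (Σln P − k·Σln h)/n = 1.39013.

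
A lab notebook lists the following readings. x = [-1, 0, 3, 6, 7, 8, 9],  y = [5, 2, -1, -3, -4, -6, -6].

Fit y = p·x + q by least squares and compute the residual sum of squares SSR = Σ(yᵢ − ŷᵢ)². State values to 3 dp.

SSR = 3.341

AᵀA·[p, q]ᵀ = Aᵀy reads: 240·p + 32·q = -156;  32·p + 7·q = -13.
(Σx·x = 240, Σx = 32, Σ1 = 7, Σx·y = -156, Σy = -13.)
det = 240·7 − 32² = 656.
p = ((-156)·7 − 32·(-13))/656 = -169/164; q = (240·(-13) − 32·(-156))/656 = 117/41.
Residuals: 183/164, -35/41, -125/164, 27/82, 59/164, -25/41, 69/164; SSR = 137/41.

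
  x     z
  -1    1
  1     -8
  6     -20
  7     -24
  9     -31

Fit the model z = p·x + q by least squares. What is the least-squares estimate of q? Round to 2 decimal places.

AᵀA·[p, q]ᵀ = Aᵀz reads: 168·p + 22·q = -576;  22·p + 5·q = -82.
(Σx·x = 168, Σx = 22, Σ1 = 5, Σx·z = -576, Σz = -82.)
det = 168·5 − 22² = 356.
p = ((-576)·5 − 22·(-82))/356 = -269/89; q = (168·(-82) − 22·(-576))/356 = -276/89.

q = -3.10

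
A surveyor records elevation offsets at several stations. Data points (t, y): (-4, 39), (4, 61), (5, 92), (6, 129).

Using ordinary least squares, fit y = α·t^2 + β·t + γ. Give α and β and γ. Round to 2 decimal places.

XᵀX·[α, β, γ]ᵀ = Xᵀy reads: 2433·α + 341·β + 93·γ = 8544;  341·α + 93·β + 11·γ = 1322;  93·α + 11·β + 4·γ = 321.
Inverting the 3×3 Gram matrix, [α, β, γ]ᵀ = [30371/9722, 26793/9722, 192/4861]ᵀ.

α = 3.12, β = 2.76, γ = 0.04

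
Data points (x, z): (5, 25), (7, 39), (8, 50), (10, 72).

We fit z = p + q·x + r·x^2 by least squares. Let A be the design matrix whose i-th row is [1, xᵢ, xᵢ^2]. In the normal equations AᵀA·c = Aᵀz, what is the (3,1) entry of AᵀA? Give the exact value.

238

Row 3 ↔ basis x^2, column 1 ↔ basis 1, so (AᵀA)_{3,1} = Σᵢ x^2 = (25)·(1) + (49)·(1) + (64)·(1) + (100)·(1) = 238.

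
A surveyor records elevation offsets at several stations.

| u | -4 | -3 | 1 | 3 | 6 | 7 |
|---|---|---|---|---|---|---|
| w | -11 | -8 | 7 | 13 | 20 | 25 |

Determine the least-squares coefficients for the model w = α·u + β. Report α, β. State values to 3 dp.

Sums needed: Σu·u = 120, Σu = 10, Σ1 = 6.
Right-hand side: Σu·w = 409, Σw = 46.
Δ = 120·6 − 10² = 620.
α = (409·6 − 10·46)/620 = 997/310; β = (120·46 − 10·409)/620 = 143/62.

α = 3.216, β = 2.306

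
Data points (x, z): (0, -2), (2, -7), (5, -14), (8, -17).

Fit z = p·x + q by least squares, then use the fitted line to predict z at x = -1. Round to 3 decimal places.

MᵀM·[p, q]ᵀ = Mᵀz reads: 93·p + 15·q = -220;  15·p + 4·q = -40.
Eliminating q: 4·(row 1) − 15·(row 2) gives 147·p = 4·(-220) − 15·(-40) = -280, so p = -40/21.
Then q = ((-40) − 15·(-40/21))/4 = -20/7.
At x = -1: ẑ = (-40/21)·(-1) + (-20/7)·(1) = -20/21.

ẑ = -0.952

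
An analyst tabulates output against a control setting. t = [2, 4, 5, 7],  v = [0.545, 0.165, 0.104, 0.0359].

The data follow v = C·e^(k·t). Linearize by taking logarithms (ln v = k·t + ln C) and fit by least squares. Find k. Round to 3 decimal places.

k = -0.541

Linearized form: ln v = k·t + ln C. From the 4 transformed points,
XᵀX = [[94.0000, 18.0000]; [18.0000, 4]], rhs = [-43.0271, -7.9992]ᵀ  (here Σt = 18.0000, Σ(t)² = 94.0000, Σln v = -7.9992, Σt·ln v = -43.0271).
Solving (det = 52.0000): k = -0.54084, ln C = 0.43398.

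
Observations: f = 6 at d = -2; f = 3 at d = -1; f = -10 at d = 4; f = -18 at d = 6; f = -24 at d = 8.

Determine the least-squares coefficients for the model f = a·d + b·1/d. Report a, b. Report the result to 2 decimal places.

Compute the Gram sums: Σd·d = 121, Σd·1/d = 5, Σ1/d·1/d = 781/576.
Right-hand side: Σd·f = -355, Σ1/d·f = -29/2.
Eliminating b: (781/576)·(row 1) − 5·(row 2) gives (80101/576)·a = (781/576)·(-355) − 5·(-29/2) = -235495/576, so a = -235495/80101.
Then b = ((-29/2) − 5·(-235495/80101))/(781/576) = 11808/80101.

a = -2.94, b = 0.15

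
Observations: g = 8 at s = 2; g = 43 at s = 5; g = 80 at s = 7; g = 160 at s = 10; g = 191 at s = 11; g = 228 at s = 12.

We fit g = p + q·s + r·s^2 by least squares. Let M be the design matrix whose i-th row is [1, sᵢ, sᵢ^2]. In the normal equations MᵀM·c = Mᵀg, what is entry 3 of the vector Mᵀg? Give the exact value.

Entry 3 ↔ basis s^2, so (Mᵀg)_{3} = Σᵢ (s^2)·gᵢ = (4)·(8) + (25)·(43) + (49)·(80) + (100)·(160) + (121)·(191) + (144)·(228) = 76970.

76970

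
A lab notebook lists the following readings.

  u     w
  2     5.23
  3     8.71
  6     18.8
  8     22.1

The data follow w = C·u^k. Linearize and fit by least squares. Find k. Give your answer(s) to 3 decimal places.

k = 1.059

Taking logs, ln w = k·ln u + ln C, so regress ln w on ln u.
AᵀA = [[9.2219, 5.6630]; [5.6630, 4]], rhs = [15.2185, 9.8483]ᵀ  (here Σln u = 5.6630, Σ(ln u)² = 9.2219, Σln w = 9.8483, Σln u·ln w = 15.2185).
Δ = 9.2219·4 − (5.6630)² = 4.8184; k = (15.2185·4 − 5.6630·9.8483)/4.8184 = 1.05914, ln C = (9.2219·9.8483 − 5.6630·15.2185)/4.8184 = 0.96261.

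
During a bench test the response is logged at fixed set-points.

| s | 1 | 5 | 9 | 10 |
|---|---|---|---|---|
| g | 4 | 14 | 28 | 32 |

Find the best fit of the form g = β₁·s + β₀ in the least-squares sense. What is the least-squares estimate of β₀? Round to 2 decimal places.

β₀ = -0.02

Entries of MᵀM: Σs·s = 207, Σs = 25, Σ1 = 4.
Moment sums: Σs·g = 646, Σg = 78.
Normal equations: [[207, 25]; [25, 4]]·[β₁, β₀]ᵀ = [646, 78]ᵀ.
Δ = 207·4 − 25² = 203.
β₁ = (646·4 − 25·78)/203 = 634/203; β₀ = (207·78 − 25·646)/203 = -4/203.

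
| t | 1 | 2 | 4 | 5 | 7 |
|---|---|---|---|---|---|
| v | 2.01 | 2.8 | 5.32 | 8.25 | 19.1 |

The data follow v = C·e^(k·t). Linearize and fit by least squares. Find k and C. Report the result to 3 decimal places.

Taking logs, ln v = k·t + ln C, so regress ln v on t.
AᵀA = [[95.0000, 19.0000]; [19.0000, 5]], rhs = [40.6422, 8.4591]ᵀ  (here Σt = 19.0000, Σ(t)² = 95.0000, Σln v = 8.4591, Σt·ln v = 40.6422).
Δ = 95.0000·5 − (19.0000)² = 114.0000; k = (40.6422·5 − 19.0000·8.4591)/114.0000 = 0.37270, ln C = (95.0000·8.4591 − 19.0000·40.6422)/114.0000 = 0.27558, so C = exp(0.27558) = 1.31730.

k = 0.373, C = 1.317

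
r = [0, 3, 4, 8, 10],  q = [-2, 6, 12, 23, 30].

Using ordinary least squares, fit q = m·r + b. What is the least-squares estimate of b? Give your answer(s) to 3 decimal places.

b = -2.216

Normal-equation sums: Σr·r = 189, Σr = 25, Σ1 = 5.
For Mᵀq: Σr·q = 550, Σq = 69.
MᵀM·[m, b]ᵀ = Mᵀq becomes [[189, 25]; [25, 5]]·[m, b]ᵀ = [550, 69]ᵀ.
Eliminating b: 5·(row 1) − 25·(row 2) gives 320·m = 5·550 − 25·69 = 1025, so m = 205/64.
Then b = (69 − 25·(205/64))/5 = -709/320.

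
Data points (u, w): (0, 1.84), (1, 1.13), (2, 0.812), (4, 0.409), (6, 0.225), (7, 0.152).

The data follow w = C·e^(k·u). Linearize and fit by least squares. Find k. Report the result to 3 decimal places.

k = -0.344

Linearized form: ln w = k·u + ln C. From the 6 transformed points,
Sums: Σu = 20.0000, Σ(u)² = 106.0000, Σln w = -3.7458, Σu·ln w = -26.0075.
Normal system: [[106.0000, 20.0000]; [20.0000, 6]]·[k, ln C]ᵀ = [-26.0075, -3.7458]ᵀ.
Solving (det = 236.0000): k = -0.34376, ln C = 0.52157.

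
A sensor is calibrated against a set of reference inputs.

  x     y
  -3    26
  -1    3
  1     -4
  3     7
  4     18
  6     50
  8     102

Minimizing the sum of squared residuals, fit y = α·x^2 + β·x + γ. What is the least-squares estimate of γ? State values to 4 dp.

γ = -2.1682

Entries of AᵀA: Σx^2·x^2 = 5812, Σx^2·x = 792, Σx^2 = 136, Σx·x = 136, Σx = 18, Σ1 = 7.
Moment sums: Σx^2·y = 8912, Σx·y = 1124, Σy = 202.
Normal equations: [[5812, 792, 136]; [792, 136, 18]; [136, 18, 7]]·[α, β, γ]ᵀ = [8912, 1124, 202]ᵀ.
Row-reducing yields α = 78772/38829, β = -982/301, γ = -84190/38829.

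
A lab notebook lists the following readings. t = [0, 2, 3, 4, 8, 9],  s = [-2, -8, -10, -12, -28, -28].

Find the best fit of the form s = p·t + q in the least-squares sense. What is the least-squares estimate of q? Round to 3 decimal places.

q = -1.337

Normal-equation sums: Σt·t = 174, Σt = 26, Σ1 = 6.
And Σt·s = -570, Σs = -88.
So XᵀX·[p, q]ᵀ = Xᵀs: [[174, 26]; [26, 6]]·[p, q]ᵀ = [-570, -88]ᵀ.
Determinant 174·6 − 26² = 368.
p = ((-570)·6 − 26·(-88))/368 = -283/92; q = (174·(-88) − 26·(-570))/368 = -123/92.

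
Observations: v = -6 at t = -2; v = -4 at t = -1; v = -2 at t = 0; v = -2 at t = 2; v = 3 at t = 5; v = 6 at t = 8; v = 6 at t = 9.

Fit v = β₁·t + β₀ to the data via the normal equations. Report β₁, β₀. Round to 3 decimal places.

From the data, Σt·t = 179, Σt = 21, Σ1 = 7.
And Σt·v = 129, Σv = 1.
XᵀX·[β₁, β₀]ᵀ = Xᵀv becomes [[179, 21]; [21, 7]]·[β₁, β₀]ᵀ = [129, 1]ᵀ.
Eliminating β₀: 7·(row 1) − 21·(row 2) gives 812·β₁ = 7·129 − 21·1 = 882, so β₁ = 63/58.
Then β₀ = (1 − 21·(63/58))/7 = -1265/406.

β₁ = 1.086, β₀ = -3.116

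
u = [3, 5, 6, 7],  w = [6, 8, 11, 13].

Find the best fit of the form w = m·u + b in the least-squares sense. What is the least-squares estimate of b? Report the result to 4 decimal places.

The normal system AᵀA·[m, b]ᵀ = Aᵀw is [[119, 21]; [21, 4]]·[m, b]ᵀ = [215, 38]ᵀ.
Determinant 119·4 − 21² = 35.
m = (215·4 − 21·38)/35 = 62/35; b = (119·38 − 21·215)/35 = 1/5.

b = 0.2000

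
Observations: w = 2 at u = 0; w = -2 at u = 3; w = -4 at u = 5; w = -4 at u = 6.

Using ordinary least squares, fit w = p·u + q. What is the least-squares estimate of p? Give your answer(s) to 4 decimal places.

p = -1.0476

Setting ∂/∂p … = 0 gives: 70·p + 14·q = -50;  14·p + 4·q = -8.
(Σu·u = 70, Σu = 14, Σ1 = 4, Σu·w = -50, Σw = -8.)
Determinant 70·4 − 14² = 84.
p = ((-50)·4 − 14·(-8))/84 = -22/21; q = (70·(-8) − 14·(-50))/84 = 5/3.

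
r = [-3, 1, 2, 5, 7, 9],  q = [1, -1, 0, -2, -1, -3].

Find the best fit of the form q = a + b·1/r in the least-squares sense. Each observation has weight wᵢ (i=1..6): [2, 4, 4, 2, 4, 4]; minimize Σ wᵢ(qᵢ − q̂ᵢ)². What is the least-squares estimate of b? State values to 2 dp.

AᵀWA·[a, b]ᵀ = AᵀWq reads: 20·a + (2126/315)·b = -22;  (2126/315)·a + (539113/99225)·b = -258/35.
Eliminating b: (539113/99225)·(row 1) − (2126/315)·(row 2) gives (6262384/99225)·a = (539113/99225)·(-22) − (2126/315)·(-258/35) = -6923914/99225, so a = -3461957/3131192.
Then b = ((-258/35) − (2126/315)·(-3461957/3131192))/(539113/99225) = 26145/1565596.

b = 0.02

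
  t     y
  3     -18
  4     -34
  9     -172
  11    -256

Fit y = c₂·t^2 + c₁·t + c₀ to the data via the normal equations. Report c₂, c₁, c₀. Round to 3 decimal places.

Compute the Gram sums: Σt^2·t^2 = 21539, Σt^2·t = 2151, Σt^2 = 227, Σt·t = 227, Σt = 27, Σ1 = 4.
For Aᵀy: Σt^2·y = -45614, Σt·y = -4554, Σy = -480.
So AᵀA·[c₂, c₁, c₀]ᵀ = Aᵀy: [[21539, 2151, 227]; [2151, 227, 27]; [227, 27, 4]]·[c₂, c₁, c₀]ᵀ = [-45614, -4554, -480]ᵀ.
Row-reducing yields c₂ = -9199/4538, c₁ = -6057/4538, c₀ = 9184/2269.

c₂ = -2.027, c₁ = -1.335, c₀ = 4.048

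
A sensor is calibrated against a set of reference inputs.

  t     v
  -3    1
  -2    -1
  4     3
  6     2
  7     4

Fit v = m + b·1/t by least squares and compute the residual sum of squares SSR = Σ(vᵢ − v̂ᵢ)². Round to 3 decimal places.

SSR = 3.075

Normal-equation sums: Σ1 = 5, Σ1/t = -23/84, Σ1/t·1/t = 3329/7056.
And Σv = 9, Σ1/t·v = 51/28.
Determinant 5·(3329/7056) − (-23/84)² = 1343/588.
m = (9·(3329/7056) − (-23/84)·(51/28))/(1343/588) = 2790/1343; b = (5·(51/28) − (-23/84)·9)/(1343/588) = 6804/1343.
Residuals: 821/1343, -43/79, -462/1343, -1238/1343, 1610/1343; SSR = 4130/1343.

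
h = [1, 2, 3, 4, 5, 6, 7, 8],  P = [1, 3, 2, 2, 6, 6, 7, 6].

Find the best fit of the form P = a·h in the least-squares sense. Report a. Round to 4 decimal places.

a = 0.9020

Forming AᵀA = [[204]] and AᵀP = [184]ᵀ gives AᵀA·[a]ᵀ = AᵀP.
a = 184/204 = 0.901961.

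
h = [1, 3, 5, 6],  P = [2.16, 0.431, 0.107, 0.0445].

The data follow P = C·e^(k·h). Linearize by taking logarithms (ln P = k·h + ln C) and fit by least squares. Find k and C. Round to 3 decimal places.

k = -0.765, C = 4.544

Taking logs, ln P = k·h + ln C, so regress ln P on h.
Over the data: Σh = 15.0000, Σ(h)² = 71.0000, Σln P = -5.4187, Σh·ln P = -31.6031.
Normal system: [[71.0000, 15.0000]; [15.0000, 4]]·[k, ln C]ᵀ = [-31.6031, -5.4187]ᵀ.
Slope k = (n·Σh·ln P − Σh·Σln P)/(n·Σ(h)² − (Σh)²) = (4·-31.6031 − 15.0000·-5.4187)/59.0000 = -0.76494; ln C = (Σln P − k·Σh)/n = 1.51383, so C = exp(1.51383) = 4.54410.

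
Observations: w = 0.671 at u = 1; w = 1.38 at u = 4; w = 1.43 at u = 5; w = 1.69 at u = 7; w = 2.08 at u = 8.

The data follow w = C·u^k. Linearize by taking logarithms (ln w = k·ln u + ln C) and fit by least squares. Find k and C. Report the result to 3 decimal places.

k = 0.509, C = 0.666

Let Y = ln w. Fitting Y = k·ln u + ln C by least squares:
Σln u = 7.0211, Σ(ln u)² = 12.6227, Σln w = 1.5379, Σln u·ln w = 3.5661.
Equations: 12.6227·k + 7.0211·ln C = 3.5661;  7.0211·k + 5·ln C = 1.5379.
Solving (det = 13.8181): k = 0.50899, ln C = -0.40715, so C = exp(-0.40715) = 0.66554.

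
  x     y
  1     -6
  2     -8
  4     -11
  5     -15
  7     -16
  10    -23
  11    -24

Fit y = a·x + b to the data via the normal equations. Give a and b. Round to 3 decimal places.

Sums needed: Σx·x = 316, Σx = 40, Σ1 = 7.
And Σx·y = -747, Σy = -103.
Eliminating b: 7·(row 1) − 40·(row 2) gives 612·a = 7·(-747) − 40·(-103) = -1109, so a = -1109/612.
Then b = ((-103) − 40·(-1109/612))/7 = -667/153.

a = -1.812, b = -4.359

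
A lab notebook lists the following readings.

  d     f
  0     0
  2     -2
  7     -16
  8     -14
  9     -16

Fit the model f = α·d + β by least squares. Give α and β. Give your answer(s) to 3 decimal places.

α = -1.949, β = 0.535

Sums needed: Σd·d = 198, Σd = 26, Σ1 = 5.
For Aᵀf: Σd·f = -372, Σf = -48.
AᵀA·[α, β]ᵀ = Aᵀf becomes [[198, 26]; [26, 5]]·[α, β]ᵀ = [-372, -48]ᵀ.
Determinant 198·5 − 26² = 314.
α = ((-372)·5 − 26·(-48))/314 = -306/157; β = (198·(-48) − 26·(-372))/314 = 84/157.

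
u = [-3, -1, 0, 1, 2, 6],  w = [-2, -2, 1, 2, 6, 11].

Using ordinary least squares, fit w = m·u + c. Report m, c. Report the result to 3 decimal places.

m = 1.594, c = 1.338

With design matrix M, MᵀM = [[51, 5]; [5, 6]] and Mᵀw = [88, 16]ᵀ.
Δ = 51·6 − 5² = 281.
m = (88·6 − 5·16)/281 = 448/281; c = (51·16 − 5·88)/281 = 376/281.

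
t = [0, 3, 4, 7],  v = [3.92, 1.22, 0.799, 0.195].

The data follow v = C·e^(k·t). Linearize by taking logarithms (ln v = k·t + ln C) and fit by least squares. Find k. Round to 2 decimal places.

Linearized form: ln v = k·t + ln C. From the 4 transformed points,
AᵀA = [[74.0000, 14.0000]; [14.0000, 4]], rhs = [-11.7443, -0.2942]ᵀ  (here Σt = 14.0000, Σ(t)² = 74.0000, Σln v = -0.2942, Σt·ln v = -11.7443).
Δ = 74.0000·4 − (14.0000)² = 100.0000; k = (-11.7443·4 − 14.0000·-0.2942)/100.0000 = -0.42858, ln C = (74.0000·-0.2942 − 14.0000·-11.7443)/100.0000 = 1.42649.

k = -0.43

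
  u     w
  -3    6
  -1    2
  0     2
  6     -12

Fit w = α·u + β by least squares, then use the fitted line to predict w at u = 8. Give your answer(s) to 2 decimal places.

ŵ = -15.67

Normal-equation sums: Σu·u = 46, Σu = 2, Σ1 = 4.
Moment sums: Σu·w = -92, Σw = -2.
So XᵀX·[α, β]ᵀ = Xᵀw: [[46, 2]; [2, 4]]·[α, β]ᵀ = [-92, -2]ᵀ.
Determinant 46·4 − 2² = 180.
α = ((-92)·4 − 2·(-2))/180 = -91/45; β = (46·(-2) − 2·(-92))/180 = 23/45.
At u = 8: ŵ = (-91/45)·(8) + (23/45)·(1) = -47/3.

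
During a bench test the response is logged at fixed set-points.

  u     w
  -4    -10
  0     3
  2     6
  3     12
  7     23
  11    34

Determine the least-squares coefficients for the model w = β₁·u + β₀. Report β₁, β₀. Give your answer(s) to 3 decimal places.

MᵀM·[β₁, β₀]ᵀ = Mᵀw reads: 199·β₁ + 19·β₀ = 623;  19·β₁ + 6·β₀ = 68.
det = 199·6 − 19² = 833.
β₁ = (623·6 − 19·68)/833 = 2446/833; β₀ = (199·68 − 19·623)/833 = 1695/833.

β₁ = 2.936, β₀ = 2.035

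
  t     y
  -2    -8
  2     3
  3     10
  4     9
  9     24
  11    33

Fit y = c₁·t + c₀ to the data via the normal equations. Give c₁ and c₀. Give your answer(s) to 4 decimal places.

Setting ∂/∂c₁ … = 0 gives: 235·c₁ + 27·c₀ = 667;  27·c₁ + 6·c₀ = 71.
(Σt·t = 235, Σt = 27, Σ1 = 6, Σt·y = 667, Σy = 71.)
det = 235·6 − 27² = 681.
c₁ = (667·6 − 27·71)/681 = 695/227; c₀ = (235·71 − 27·667)/681 = -1324/681.

c₁ = 3.0617, c₀ = -1.9442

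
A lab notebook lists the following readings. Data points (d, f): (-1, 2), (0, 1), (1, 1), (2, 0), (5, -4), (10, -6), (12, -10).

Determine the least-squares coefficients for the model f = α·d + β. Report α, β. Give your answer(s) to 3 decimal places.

α = -0.870, β = 1.318

XᵀX·[α, β]ᵀ = Xᵀf reads: 275·α + 29·β = -201;  29·α + 7·β = -16.
(Σd·d = 275, Σd = 29, Σ1 = 7, Σd·f = -201, Σf = -16.)
Δ = 275·7 − 29² = 1084.
α = ((-201)·7 − 29·(-16))/1084 = -943/1084; β = (275·(-16) − 29·(-201))/1084 = 1429/1084.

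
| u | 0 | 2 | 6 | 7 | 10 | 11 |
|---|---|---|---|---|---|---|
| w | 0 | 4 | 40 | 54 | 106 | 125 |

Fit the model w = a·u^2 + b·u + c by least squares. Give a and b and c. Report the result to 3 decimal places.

From the data, Σu^2·u^2 = 28354, Σu^2·u = 2898, Σu^2 = 310, Σu·u = 310, Σu = 36, Σ1 = 6.
Right-hand side: Σu^2·w = 29827, Σu·w = 3061, Σw = 329.
Solving the 3×3 system (Gaussian elimination) gives a = 116383/123398, b = 70894/61699, c = -4433/5609.

a = 0.943, b = 1.149, c = -0.790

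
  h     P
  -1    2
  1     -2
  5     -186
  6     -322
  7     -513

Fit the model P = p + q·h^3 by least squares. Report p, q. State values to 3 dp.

Sums needed: Σ1 = 5, Σh^3 = 684, Σh^3·h^3 = 179932.
And ΣP = -1021, Σh^3·P = -268765.
MᵀM·[p, q]ᵀ = MᵀP becomes [[5, 684]; [684, 179932]]·[p, q]ᵀ = [-1021, -268765]ᵀ.
Determinant 5·179932 − 684² = 431804.
p = ((-1021)·179932 − 684·(-268765))/431804 = 31172/107951; q = (5·(-268765) − 684·(-1021))/431804 = -645461/431804.

p = 0.289, q = -1.495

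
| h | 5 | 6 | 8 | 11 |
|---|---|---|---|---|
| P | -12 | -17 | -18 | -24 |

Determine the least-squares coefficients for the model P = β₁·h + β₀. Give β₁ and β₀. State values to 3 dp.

MᵀM·[β₁, β₀]ᵀ = MᵀP reads: 246·β₁ + 30·β₀ = -570;  30·β₁ + 4·β₀ = -71.
(Σh·h = 246, Σh = 30, Σ1 = 4, Σh·P = -570, ΣP = -71.)
Eliminating β₀: 4·(row 1) − 30·(row 2) gives 84·β₁ = 4·(-570) − 30·(-71) = -150, so β₁ = -25/14.
Then β₀ = ((-71) − 30·(-25/14))/4 = -61/14.

β₁ = -1.786, β₀ = -4.357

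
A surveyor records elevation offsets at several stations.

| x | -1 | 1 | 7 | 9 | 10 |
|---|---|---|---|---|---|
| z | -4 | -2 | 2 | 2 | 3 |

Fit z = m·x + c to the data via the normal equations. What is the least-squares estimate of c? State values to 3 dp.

The normal equations are: 232·m + 26·c = 64;  26·m + 5·c = 1.
Determinant 232·5 − 26² = 484.
m = (64·5 − 26·1)/484 = 147/242; c = (232·1 − 26·64)/484 = -358/121.

c = -2.959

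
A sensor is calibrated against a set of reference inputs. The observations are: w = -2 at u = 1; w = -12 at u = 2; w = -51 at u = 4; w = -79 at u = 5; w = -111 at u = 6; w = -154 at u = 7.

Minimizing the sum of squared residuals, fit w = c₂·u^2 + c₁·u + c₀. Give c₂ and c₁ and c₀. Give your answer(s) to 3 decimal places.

Entries of MᵀM: Σu^2·u^2 = 4595, Σu^2·u = 757, Σu^2 = 131, Σu·u = 131, Σu = 25, Σ1 = 6.
Moment sums: Σu^2·w = -14383, Σu·w = -2369, Σw = -409.
MᵀM·[c₂, c₁, c₀]ᵀ = Mᵀw becomes [[4595, 757, 131]; [757, 131, 25]; [131, 25, 6]]·[c₂, c₁, c₀]ᵀ = [-14383, -2369, -409]ᵀ.
Row-reducing yields c₂ = -106/35, c₁ = -33/35, c₀ = 66/35.

c₂ = -3.029, c₁ = -0.943, c₀ = 1.886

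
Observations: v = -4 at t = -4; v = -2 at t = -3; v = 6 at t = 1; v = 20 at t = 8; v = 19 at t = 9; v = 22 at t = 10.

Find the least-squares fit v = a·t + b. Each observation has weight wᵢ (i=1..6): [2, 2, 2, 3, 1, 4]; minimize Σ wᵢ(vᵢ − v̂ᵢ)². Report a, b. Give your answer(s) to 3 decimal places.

The normal system MᵀWM·[a, b]ᵀ = MᵀWv is [[725, 61]; [61, 14]]·[a, b]ᵀ = [1587, 167]ᵀ.
det = 725·14 − 61² = 6429.
a = (1587·14 − 61·167)/6429 = 12031/6429; b = (725·167 − 61·1587)/6429 = 24268/6429.

a = 1.871, b = 3.775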